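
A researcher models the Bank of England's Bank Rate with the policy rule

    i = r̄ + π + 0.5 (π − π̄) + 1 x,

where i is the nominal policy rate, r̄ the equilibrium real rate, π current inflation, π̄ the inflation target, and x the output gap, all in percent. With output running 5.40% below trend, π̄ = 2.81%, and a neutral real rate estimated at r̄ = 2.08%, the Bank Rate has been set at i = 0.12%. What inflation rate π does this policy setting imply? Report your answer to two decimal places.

3.23%

Output 5.40% below potential → x = -5.40.
Collecting π: i = r̄ + (1 + 0.5) π − 0.5 π̄ + 1 x
1.5 π = 0.12 − 2.08 + 0.5 × 2.81 − 1 × (-5.40) = 4.845
π = 4.845 / 1.5 = 3.23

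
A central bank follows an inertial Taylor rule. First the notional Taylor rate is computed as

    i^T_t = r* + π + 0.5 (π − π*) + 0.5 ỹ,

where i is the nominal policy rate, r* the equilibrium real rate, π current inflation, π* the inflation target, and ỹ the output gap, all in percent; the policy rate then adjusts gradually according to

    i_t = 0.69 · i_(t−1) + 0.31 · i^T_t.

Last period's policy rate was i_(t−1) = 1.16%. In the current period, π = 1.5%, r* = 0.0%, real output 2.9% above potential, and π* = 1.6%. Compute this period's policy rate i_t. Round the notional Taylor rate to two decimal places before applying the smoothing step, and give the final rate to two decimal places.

Output 2.9% above potential → ỹ = 2.9.
i^T_t = 0.0 + 1.5 + 0.5 × (1.5 − 1.6) + 0.5 × 2.9
   = 0.0 + 1.5 − 0.05 + 1.45 = 2.90
i_t = 0.69 × 1.16 + 0.31 × 2.90 = 0.8004 + 0.899 = 1.70

1.70%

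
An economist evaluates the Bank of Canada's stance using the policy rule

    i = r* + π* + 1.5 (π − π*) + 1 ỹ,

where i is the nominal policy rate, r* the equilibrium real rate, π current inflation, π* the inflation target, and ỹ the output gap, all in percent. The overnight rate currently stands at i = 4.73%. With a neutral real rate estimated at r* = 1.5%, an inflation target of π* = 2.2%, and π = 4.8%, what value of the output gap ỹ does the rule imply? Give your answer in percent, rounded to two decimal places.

-2.87%

1 ỹ = 4.73 − 1.5 − 2.2 − 1.5 × (4.8 − 2.2) = -2.87
ỹ = -2.87 / 1 = -2.87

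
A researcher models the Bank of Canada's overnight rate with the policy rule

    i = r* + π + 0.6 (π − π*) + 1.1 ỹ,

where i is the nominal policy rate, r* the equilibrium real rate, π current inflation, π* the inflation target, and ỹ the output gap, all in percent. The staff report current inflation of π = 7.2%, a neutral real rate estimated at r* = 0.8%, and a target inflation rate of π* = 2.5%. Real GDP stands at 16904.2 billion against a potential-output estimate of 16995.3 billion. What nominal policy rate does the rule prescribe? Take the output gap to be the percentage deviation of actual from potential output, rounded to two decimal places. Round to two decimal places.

10.23%

Output gap = 100 × (16904.2 − 16995.3) / 16995.3 = -0.54%.
i = 0.80 + 7.20 + 0.6 × (7.20 − 2.50) + 1.1 × (-0.54)
   = 0.80 + 7.2 + 2.82 − 0.594 = 10.23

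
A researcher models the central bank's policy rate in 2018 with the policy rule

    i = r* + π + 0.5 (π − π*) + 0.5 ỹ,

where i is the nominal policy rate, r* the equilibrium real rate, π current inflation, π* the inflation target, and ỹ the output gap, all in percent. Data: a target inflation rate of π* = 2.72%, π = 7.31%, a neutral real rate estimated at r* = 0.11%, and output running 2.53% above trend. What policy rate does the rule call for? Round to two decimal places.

10.98%

Output 2.53% above potential → ỹ = 2.53.
i = 0.11 + 7.31 + 0.5 × (7.31 − 2.72) + 0.5 × 2.53
   = 0.11 + 7.31 + 2.295 + 1.265 = 10.98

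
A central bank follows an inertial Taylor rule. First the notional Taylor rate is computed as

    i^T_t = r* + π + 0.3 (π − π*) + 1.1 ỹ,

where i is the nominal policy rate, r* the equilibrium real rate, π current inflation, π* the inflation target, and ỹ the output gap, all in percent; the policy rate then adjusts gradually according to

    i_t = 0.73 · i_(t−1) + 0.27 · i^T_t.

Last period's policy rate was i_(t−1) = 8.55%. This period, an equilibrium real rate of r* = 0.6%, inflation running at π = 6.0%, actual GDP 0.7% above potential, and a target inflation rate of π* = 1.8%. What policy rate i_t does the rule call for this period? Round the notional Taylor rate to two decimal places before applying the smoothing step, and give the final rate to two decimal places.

8.57%

Output 0.7% above potential → ỹ = 0.7.
i^T_t = 0.6 + 6.0 + 0.3 × (6.0 − 1.8) + 1.1 × 0.7
   = 0.6 + 6 + 1.26 + 0.77 = 8.63
i_t = 0.73 × 8.55 + 0.27 × 8.63 = 6.2415 + 2.3301 = 8.57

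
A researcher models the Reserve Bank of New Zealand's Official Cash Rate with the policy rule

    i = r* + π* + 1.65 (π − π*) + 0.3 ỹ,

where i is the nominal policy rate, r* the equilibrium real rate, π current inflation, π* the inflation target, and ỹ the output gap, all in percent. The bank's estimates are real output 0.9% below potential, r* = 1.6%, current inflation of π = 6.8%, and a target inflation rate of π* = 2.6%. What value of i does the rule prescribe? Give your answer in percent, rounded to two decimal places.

Output 0.9% below potential → ỹ = -0.9.
i = 1.6 + 2.6 + 1.65 × (6.8 − 2.6) + 0.3 × (-0.9)
   = 1.6 + 2.6 + 6.93 − 0.27 = 10.86

10.86%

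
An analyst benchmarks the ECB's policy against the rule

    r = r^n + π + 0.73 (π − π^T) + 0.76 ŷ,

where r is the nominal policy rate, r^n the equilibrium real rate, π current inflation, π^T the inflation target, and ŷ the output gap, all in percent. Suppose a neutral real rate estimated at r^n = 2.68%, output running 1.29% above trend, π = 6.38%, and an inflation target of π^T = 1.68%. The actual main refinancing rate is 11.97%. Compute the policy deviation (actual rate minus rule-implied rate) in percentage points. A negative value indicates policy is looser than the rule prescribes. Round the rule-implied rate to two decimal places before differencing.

Output 1.29% above potential → ŷ = 1.29.
r = 2.68 + 6.38 + 0.73 × (6.38 − 1.68) + 0.76 × 1.29
   = 2.68 + 6.38 + 3.431 + 0.9804 = 13.47
Deviation = 11.97 − 13.47 = -1.50 pp.

-1.50 pp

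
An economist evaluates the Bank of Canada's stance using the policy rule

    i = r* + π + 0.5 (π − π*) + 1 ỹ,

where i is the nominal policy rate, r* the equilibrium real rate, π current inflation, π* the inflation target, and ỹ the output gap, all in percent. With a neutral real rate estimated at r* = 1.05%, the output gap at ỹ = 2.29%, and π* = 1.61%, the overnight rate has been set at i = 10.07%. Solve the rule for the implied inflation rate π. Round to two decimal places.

Collecting π: i = r* + (1 + 0.5) π − 0.5 π* + 1 ỹ
1.5 π = 10.07 − 1.05 + 0.5 × 1.61 − 1 × 2.29 = 7.535
π = 7.535 / 1.5 = 5.02

5.02%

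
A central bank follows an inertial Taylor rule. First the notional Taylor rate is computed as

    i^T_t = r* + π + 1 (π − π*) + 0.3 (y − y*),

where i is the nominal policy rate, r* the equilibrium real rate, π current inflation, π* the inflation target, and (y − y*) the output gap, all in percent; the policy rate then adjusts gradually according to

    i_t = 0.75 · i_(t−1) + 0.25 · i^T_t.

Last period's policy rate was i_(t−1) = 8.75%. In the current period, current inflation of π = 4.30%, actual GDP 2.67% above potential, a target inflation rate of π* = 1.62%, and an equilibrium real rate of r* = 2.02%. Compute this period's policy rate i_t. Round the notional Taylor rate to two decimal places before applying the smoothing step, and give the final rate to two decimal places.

Output 2.67% above potential → (y − y*) = 2.67.
i^T_t = 2.02 + 4.30 + 1 × (4.30 − 1.62) + 0.3 × 2.67
   = 2.02 + 4.3 + 2.68 + 0.801 = 9.80
i_t = 0.75 × 8.75 + 0.25 × 9.80 = 6.5625 + 2.45 = 9.01

9.01%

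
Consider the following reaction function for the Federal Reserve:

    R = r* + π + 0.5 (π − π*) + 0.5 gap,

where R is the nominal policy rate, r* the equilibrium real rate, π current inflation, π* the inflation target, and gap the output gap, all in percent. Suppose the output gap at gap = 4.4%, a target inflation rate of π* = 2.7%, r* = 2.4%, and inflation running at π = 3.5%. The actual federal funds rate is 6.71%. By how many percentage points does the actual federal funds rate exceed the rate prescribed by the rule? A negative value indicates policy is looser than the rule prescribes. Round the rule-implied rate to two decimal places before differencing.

-1.79 pp

R = 2.4 + 3.5 + 0.5 × (3.5 − 2.7) + 0.5 × 4.4
   = 2.4 + 3.5 + 0.4 + 2.2 = 8.50
Deviation = 6.71 − 8.50 = -1.79 pp.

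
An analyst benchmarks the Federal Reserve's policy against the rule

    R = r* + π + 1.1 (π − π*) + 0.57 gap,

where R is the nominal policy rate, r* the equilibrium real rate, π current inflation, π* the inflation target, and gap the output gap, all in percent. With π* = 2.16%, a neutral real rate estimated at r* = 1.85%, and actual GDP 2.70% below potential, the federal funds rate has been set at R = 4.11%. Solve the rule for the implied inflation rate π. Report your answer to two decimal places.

2.94%

Output 2.70% below potential → gap = -2.70.
Collecting π: R = r* + (1 + 1.1) π − 1.1 π* + 0.57 gap
2.1 π = 4.11 − 1.85 + 1.1 × 2.16 − 0.57 × (-2.70) = 6.175
π = 6.175 / 2.1 = 2.94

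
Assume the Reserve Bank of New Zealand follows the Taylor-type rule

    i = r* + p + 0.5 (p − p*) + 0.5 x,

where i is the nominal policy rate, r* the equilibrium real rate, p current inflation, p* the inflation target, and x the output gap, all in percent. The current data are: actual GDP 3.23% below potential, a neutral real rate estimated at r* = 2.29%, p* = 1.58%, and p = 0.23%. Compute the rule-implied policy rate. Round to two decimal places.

Output 3.23% below potential → x = -3.23.
i = 2.29 + 0.23 + 0.5 × (0.23 − 1.58) + 0.5 × (-3.23)
   = 2.29 + 0.23 − 0.675 − 1.615 = 0.23

0.23%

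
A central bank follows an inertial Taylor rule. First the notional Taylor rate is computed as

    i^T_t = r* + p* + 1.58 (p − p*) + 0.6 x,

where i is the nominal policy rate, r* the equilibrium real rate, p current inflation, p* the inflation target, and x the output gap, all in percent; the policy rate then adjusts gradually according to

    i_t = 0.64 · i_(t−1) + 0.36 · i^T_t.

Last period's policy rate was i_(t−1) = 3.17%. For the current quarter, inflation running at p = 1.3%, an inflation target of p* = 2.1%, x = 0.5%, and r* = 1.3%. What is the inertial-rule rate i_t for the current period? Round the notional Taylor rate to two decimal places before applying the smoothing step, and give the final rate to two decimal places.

i^T_t = 1.3 + 2.1 + 1.58 × (1.3 − 2.1) + 0.6 × 0.5
   = 1.3 + 2.1 − 1.264 + 0.3 = 2.44
i_t = 0.64 × 3.17 + 0.36 × 2.44 = 2.0288 + 0.8784 = 2.91

2.91%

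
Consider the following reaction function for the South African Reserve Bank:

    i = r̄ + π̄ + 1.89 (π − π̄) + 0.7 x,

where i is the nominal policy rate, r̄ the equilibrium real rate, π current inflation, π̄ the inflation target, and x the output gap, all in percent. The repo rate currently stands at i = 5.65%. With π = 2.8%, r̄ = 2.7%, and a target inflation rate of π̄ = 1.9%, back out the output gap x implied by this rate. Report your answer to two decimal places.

0.7 x = 5.65 − 2.7 − 1.9 − 1.89 × (2.8 − 1.9) = -0.651
x = -0.651 / 0.7 = -0.93

-0.93%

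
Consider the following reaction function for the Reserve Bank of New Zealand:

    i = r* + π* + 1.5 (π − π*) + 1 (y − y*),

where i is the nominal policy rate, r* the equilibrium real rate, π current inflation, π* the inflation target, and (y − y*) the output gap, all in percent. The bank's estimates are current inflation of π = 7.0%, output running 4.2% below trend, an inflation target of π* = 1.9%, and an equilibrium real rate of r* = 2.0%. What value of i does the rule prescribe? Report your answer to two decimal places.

7.35%

Output 4.2% below potential → (y − y*) = -4.2.
i = 2.0 + 1.9 + 1.5 × (7.0 − 1.9) + 1 × (-4.2)
   = 2.0 + 1.9 + 7.65 − 4.2 = 7.35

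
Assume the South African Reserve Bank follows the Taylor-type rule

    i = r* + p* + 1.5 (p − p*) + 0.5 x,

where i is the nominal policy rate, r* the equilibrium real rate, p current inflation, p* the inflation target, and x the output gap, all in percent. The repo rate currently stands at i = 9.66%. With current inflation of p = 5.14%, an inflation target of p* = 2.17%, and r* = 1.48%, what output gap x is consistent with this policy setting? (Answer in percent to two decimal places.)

3.11%

0.5 x = 9.66 − 1.48 − 2.17 − 1.5 × (5.14 − 2.17) = 1.555
x = 1.555 / 0.5 = 3.11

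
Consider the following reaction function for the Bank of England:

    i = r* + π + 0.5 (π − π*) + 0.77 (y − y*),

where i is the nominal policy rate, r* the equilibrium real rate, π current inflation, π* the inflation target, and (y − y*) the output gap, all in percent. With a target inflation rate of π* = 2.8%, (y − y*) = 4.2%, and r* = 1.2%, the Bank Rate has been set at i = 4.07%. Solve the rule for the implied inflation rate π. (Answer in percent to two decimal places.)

0.69%

Collecting π: i = r* + (1 + 0.5) π − 0.5 π* + 0.77 (y − y*)
1.5 π = 4.07 − 1.2 + 0.5 × 2.8 − 0.77 × 4.2 = 1.036
π = 1.036 / 1.5 = 0.69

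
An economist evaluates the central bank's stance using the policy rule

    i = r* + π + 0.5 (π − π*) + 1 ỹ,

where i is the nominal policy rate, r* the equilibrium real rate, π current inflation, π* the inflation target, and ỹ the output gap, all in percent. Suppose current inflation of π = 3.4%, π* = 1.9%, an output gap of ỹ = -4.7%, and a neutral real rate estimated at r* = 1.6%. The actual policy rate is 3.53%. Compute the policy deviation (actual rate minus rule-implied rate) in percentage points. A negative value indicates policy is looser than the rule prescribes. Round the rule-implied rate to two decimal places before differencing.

2.48 pp

i = 1.6 + 3.4 + 0.5 × (3.4 − 1.9) + 1 × (-4.7)
   = 1.6 + 3.4 + 0.75 − 4.7 = 1.05
Deviation = 3.53 − 1.05 = 2.48 pp.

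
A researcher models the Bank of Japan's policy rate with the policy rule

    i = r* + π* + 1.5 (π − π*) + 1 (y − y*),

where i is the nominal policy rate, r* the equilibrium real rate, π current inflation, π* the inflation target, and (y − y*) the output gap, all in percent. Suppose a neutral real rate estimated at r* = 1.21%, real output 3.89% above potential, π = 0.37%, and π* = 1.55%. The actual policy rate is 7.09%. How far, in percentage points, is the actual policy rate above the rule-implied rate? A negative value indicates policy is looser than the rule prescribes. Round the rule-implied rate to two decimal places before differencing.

2.21 pp

Output 3.89% above potential → (y − y*) = 3.89.
i = 1.21 + 1.55 + 1.5 × (0.37 − 1.55) + 1 × 3.89
   = 1.21 + 1.55 − 1.77 + 3.89 = 4.88
Deviation = 7.09 − 4.88 = 2.21 pp.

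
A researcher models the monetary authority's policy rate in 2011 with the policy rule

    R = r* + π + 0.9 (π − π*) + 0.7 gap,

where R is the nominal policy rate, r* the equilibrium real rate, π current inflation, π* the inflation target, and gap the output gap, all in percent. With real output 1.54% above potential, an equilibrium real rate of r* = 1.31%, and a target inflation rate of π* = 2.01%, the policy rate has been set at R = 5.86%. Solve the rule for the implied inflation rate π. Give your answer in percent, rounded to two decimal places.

Output 1.54% above potential → gap = 1.54.
Collecting π: R = r* + (1 + 0.9) π − 0.9 π* + 0.7 gap
1.9 π = 5.86 − 1.31 + 0.9 × 2.01 − 0.7 × 1.54 = 5.281
π = 5.281 / 1.9 = 2.78

2.78%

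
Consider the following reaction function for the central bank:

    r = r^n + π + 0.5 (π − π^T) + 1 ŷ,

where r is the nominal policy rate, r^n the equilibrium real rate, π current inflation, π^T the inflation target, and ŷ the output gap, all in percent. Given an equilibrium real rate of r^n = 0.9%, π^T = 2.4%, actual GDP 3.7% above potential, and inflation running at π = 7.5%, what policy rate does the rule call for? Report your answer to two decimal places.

14.65%

Output 3.7% above potential → ŷ = 3.7.
r = 0.9 + 7.5 + 0.5 × (7.5 − 2.4) + 1 × 3.7
   = 0.9 + 7.5 + 2.55 + 3.7 = 14.65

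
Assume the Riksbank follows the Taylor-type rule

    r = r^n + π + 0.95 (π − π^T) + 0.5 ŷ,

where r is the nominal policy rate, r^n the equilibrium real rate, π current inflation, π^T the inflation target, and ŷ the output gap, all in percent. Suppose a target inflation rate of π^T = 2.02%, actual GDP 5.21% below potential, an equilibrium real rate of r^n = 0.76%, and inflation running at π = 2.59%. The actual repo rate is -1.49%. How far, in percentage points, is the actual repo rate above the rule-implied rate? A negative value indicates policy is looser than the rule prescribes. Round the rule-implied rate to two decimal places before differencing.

Output 5.21% below potential → ŷ = -5.21.
r = 0.76 + 2.59 + 0.95 × (2.59 − 2.02) + 0.5 × (-5.21)
   = 0.76 + 2.59 + 0.5415 − 2.605 = 1.29
Deviation = -1.49 − 1.29 = -2.78 pp.

-2.78 pp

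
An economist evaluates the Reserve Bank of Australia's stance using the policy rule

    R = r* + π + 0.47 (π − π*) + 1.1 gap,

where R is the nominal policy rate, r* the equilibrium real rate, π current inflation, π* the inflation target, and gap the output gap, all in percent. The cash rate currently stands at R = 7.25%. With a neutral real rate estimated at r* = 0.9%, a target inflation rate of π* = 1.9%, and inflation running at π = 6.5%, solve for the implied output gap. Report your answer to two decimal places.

1.1 gap = 7.25 − 0.9 − 6.5 − 0.47 × (6.5 − 1.9) = -2.312
gap = -2.312 / 1.1 = -2.10

-2.10%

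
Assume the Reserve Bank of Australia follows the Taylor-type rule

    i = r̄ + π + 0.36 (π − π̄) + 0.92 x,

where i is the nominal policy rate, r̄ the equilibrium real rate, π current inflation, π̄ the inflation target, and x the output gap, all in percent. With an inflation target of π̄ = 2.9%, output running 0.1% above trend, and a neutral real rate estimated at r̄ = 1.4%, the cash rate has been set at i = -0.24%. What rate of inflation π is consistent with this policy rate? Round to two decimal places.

-0.51%

Output 0.1% above potential → x = 0.1.
Collecting π: i = r̄ + (1 + 0.36) π − 0.36 π̄ + 0.92 x
1.36 π = -0.24 − 1.4 + 0.36 × 2.9 − 0.92 × 0.1 = -0.688
π = -0.688 / 1.36 = -0.51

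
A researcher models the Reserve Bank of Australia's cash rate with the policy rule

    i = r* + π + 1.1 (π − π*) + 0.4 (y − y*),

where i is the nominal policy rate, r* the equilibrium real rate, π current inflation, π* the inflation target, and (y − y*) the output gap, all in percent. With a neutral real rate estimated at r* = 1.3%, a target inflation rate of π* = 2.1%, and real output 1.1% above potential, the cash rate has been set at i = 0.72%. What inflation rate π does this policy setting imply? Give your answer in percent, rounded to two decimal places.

0.61%

Output 1.1% above potential → (y − y*) = 1.1.
Collecting π: i = r* + (1 + 1.1) π − 1.1 π* + 0.4 (y − y*)
2.1 π = 0.72 − 1.3 + 1.1 × 2.1 − 0.4 × 1.1 = 1.29
π = 1.29 / 2.1 = 0.61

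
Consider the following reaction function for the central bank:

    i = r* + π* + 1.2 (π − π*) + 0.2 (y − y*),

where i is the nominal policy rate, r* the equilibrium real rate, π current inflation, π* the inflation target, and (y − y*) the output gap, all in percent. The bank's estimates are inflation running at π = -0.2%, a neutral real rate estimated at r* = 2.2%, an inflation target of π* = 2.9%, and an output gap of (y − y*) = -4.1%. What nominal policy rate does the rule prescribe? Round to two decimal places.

0.56%

i = 2.2 + 2.9 + 1.2 × (-0.2 − 2.9) + 0.2 × (-4.1)
   = 2.2 + 2.9 − 3.72 − 0.82 = 0.56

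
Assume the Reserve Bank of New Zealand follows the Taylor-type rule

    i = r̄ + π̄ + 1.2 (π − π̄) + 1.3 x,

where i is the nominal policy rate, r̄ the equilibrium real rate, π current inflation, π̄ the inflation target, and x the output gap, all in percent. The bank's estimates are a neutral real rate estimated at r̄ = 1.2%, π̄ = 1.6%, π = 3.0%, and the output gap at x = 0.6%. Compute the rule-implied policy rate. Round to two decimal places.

i = 1.2 + 1.6 + 1.2 × (3.0 − 1.6) + 1.3 × 0.6
   = 1.2 + 1.6 + 1.68 + 0.78 = 5.26

5.26%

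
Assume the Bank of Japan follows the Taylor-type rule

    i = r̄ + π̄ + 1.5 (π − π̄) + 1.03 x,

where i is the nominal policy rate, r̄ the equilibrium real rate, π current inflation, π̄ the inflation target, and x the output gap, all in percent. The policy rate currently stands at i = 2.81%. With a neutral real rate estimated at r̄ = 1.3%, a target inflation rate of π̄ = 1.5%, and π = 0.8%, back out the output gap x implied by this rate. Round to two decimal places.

1.03%

1.03 x = 2.81 − 1.3 − 1.5 − 1.5 × (0.8 − 1.5) = 1.06
x = 1.06 / 1.03 = 1.03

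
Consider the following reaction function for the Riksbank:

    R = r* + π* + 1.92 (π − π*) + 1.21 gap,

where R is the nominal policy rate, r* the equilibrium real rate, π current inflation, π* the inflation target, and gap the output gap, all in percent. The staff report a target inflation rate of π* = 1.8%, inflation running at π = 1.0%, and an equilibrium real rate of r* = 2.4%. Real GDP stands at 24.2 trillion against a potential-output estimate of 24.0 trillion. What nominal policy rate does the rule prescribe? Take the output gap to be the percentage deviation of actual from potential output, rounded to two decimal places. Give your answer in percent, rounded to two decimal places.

3.67%

Output gap = 100 × (24.2 − 24.0) / 24.0 = 0.83%.
R = 2.40 + 1.80 + 1.92 × (1.00 − 1.80) + 1.21 × 0.83
   = 2.40 + 1.8 − 1.536 + 1.0043 = 3.67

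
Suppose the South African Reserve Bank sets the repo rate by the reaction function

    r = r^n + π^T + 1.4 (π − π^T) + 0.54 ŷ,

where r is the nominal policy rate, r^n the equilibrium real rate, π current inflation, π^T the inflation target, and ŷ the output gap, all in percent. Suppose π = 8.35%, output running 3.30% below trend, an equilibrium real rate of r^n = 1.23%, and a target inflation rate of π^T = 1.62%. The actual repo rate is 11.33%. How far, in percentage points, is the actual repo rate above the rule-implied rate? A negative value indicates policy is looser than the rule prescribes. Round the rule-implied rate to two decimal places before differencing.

Output 3.30% below potential → ŷ = -3.30.
r = 1.23 + 1.62 + 1.4 × (8.35 − 1.62) + 0.54 × (-3.30)
   = 1.23 + 1.62 + 9.422 − 1.782 = 10.49
Deviation = 11.33 − 10.49 = 0.84 pp.

0.84 pp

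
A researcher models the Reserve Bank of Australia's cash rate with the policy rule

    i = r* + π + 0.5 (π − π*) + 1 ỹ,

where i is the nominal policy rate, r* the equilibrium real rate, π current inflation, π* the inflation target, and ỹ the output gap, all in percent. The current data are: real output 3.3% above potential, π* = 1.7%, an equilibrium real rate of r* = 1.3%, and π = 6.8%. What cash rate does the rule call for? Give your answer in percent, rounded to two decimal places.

13.95%

Output 3.3% above potential → ỹ = 3.3.
i = 1.3 + 6.8 + 0.5 × (6.8 − 1.7) + 1 × 3.3
   = 1.3 + 6.8 + 2.55 + 3.3 = 13.95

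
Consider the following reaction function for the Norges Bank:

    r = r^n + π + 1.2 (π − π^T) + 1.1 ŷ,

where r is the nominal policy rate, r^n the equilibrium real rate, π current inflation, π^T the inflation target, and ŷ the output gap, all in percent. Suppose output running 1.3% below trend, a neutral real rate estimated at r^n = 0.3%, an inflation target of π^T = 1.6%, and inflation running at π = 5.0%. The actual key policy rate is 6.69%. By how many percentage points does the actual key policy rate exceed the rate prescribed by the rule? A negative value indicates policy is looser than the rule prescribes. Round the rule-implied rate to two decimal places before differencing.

Output 1.3% below potential → ŷ = -1.3.
r = 0.3 + 5.0 + 1.2 × (5.0 − 1.6) + 1.1 × (-1.3)
   = 0.3 + 5 + 4.08 − 1.43 = 7.95
Deviation = 6.69 − 7.95 = -1.26 pp.

-1.26 pp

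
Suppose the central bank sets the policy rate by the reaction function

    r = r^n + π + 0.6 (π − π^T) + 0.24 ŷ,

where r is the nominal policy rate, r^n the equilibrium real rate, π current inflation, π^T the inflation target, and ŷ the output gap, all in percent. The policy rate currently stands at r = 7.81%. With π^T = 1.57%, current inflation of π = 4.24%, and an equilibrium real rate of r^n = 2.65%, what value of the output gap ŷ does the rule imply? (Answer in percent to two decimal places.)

0.24 ŷ = 7.81 − 2.65 − 4.24 − 0.6 × (4.24 − 1.57) = -0.682
ŷ = -0.682 / 0.24 = -2.84

-2.84%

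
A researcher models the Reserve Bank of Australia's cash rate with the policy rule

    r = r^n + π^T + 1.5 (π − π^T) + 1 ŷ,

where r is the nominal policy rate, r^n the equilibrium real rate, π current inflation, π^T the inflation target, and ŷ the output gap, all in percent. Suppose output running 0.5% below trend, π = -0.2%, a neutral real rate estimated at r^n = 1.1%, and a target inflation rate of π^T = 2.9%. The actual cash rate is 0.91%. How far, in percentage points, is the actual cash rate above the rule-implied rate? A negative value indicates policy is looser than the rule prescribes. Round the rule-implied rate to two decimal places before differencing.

2.06 pp

Output 0.5% below potential → ŷ = -0.5.
r = 1.1 + 2.9 + 1.5 × (-0.2 − 2.9) + 1 × (-0.5)
   = 1.1 + 2.9 − 4.65 − 0.5 = -1.15
Deviation = 0.91 − (-1.15) = 2.06 pp.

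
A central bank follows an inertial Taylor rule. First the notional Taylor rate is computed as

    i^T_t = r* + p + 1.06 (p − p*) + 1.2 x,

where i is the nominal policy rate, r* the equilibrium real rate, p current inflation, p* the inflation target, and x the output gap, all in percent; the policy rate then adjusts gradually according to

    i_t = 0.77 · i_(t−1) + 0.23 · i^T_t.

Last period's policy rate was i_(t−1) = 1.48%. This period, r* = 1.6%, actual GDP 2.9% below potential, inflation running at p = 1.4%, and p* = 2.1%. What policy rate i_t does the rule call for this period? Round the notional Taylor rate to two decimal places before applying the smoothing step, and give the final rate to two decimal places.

0.86%

Output 2.9% below potential → x = -2.9.
i^T_t = 1.6 + 1.4 + 1.06 × (1.4 − 2.1) + 1.2 × (-2.9)
   = 1.6 + 1.4 − 0.742 − 3.48 = -1.22
i_t = 0.77 × 1.48 + 0.23 × (-1.22) = 1.1396 − 0.2806 = 0.86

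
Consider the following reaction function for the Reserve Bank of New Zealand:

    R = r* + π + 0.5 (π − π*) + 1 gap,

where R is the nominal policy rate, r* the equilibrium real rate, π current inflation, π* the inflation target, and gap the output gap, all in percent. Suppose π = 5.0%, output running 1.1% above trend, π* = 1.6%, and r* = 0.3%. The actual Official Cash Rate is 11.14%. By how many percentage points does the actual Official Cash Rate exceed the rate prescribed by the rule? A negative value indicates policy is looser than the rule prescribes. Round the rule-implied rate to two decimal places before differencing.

3.04 pp

Output 1.1% above potential → gap = 1.1.
R = 0.3 + 5.0 + 0.5 × (5.0 − 1.6) + 1 × 1.1
   = 0.3 + 5 + 1.7 + 1.1 = 8.10
Deviation = 11.14 − 8.10 = 3.04 pp.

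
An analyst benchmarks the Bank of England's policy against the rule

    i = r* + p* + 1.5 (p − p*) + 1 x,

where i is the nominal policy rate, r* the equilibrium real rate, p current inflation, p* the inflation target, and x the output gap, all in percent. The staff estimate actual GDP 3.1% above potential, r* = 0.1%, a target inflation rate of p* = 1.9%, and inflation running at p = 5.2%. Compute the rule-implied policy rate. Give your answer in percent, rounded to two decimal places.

Output 3.1% above potential → x = 3.1.
i = 0.1 + 1.9 + 1.5 × (5.2 − 1.9) + 1 × 3.1
   = 0.1 + 1.9 + 4.95 + 3.1 = 10.05

10.05%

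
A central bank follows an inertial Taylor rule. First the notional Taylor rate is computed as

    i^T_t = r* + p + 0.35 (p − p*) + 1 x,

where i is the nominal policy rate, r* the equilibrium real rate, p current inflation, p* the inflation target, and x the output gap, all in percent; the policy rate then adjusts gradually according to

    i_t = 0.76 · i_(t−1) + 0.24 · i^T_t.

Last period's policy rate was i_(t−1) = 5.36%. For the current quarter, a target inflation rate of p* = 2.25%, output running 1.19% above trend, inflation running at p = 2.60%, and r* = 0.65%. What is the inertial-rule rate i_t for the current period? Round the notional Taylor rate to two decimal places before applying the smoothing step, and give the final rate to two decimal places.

5.17%

Output 1.19% above potential → x = 1.19.
i^T_t = 0.65 + 2.60 + 0.35 × (2.60 − 2.25) + 1 × 1.19
   = 0.65 + 2.6 + 0.1225 + 1.19 = 4.56
i_t = 0.76 × 5.36 + 0.24 × 4.56 = 4.0736 + 1.0944 = 5.17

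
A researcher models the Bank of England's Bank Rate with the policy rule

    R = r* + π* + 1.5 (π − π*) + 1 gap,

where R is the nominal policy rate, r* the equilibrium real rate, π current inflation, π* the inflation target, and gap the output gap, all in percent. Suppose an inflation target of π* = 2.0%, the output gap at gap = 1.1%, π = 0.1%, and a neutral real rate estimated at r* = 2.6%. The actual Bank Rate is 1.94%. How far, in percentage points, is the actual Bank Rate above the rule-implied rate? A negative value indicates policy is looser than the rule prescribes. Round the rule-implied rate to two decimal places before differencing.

R = 2.6 + 2.0 + 1.5 × (0.1 − 2.0) + 1 × 1.1
   = 2.6 + 2 − 2.85 + 1.1 = 2.85
Deviation = 1.94 − 2.85 = -0.91 pp.

-0.91 pp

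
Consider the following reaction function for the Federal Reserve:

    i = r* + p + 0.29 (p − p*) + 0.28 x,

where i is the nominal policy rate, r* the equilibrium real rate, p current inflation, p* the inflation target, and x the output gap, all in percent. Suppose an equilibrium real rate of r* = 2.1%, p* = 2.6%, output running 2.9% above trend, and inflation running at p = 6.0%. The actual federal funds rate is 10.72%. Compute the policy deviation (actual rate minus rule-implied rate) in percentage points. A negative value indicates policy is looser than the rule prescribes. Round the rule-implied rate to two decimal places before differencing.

0.82 pp

Output 2.9% above potential → x = 2.9.
i = 2.1 + 6.0 + 0.29 × (6.0 − 2.6) + 0.28 × 2.9
   = 2.1 + 6 + 0.986 + 0.812 = 9.90
Deviation = 10.72 − 9.90 = 0.82 pp.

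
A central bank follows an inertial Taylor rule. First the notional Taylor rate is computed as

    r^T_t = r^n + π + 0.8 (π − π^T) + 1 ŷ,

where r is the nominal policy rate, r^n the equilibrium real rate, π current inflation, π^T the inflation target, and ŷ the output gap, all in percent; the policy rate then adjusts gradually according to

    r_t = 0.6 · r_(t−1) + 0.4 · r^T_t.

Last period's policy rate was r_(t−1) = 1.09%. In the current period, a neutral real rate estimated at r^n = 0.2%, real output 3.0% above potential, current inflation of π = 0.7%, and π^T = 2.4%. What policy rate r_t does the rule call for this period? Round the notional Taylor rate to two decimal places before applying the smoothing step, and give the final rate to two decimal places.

Output 3.0% above potential → ŷ = 3.0.
r^T_t = 0.2 + 0.7 + 0.8 × (0.7 − 2.4) + 1 × 3.0
   = 0.2 + 0.7 − 1.36 + 3 = 2.54
r_t = 0.6 × 1.09 + 0.4 × 2.54 = 0.654 + 1.016 = 1.67

1.67%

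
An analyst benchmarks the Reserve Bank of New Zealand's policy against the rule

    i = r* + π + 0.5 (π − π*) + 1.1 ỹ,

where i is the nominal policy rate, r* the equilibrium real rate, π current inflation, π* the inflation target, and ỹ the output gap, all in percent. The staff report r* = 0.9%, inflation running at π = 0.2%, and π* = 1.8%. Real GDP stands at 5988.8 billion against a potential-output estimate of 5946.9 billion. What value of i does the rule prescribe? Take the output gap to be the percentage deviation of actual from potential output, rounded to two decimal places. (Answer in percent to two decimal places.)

Output gap = 100 × (5988.8 − 5946.9) / 5946.9 = 0.70%.
i = 0.90 + 0.20 + 0.5 × (0.20 − 1.80) + 1.1 × 0.70
   = 0.90 + 0.2 − 0.8 + 0.77 = 1.07

1.07%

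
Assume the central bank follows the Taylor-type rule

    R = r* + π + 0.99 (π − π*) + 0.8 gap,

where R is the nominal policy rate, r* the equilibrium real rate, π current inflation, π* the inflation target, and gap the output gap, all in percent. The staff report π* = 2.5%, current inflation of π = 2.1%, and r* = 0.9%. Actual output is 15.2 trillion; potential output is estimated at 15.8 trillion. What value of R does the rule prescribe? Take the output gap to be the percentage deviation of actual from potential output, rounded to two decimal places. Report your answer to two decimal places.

-0.44%

Output gap = 100 × (15.2 − 15.8) / 15.8 = -3.80%.
R = 0.90 + 2.10 + 0.99 × (2.10 − 2.50) + 0.8 × (-3.80)
   = 0.90 + 2.1 − 0.396 − 3.04 = -0.44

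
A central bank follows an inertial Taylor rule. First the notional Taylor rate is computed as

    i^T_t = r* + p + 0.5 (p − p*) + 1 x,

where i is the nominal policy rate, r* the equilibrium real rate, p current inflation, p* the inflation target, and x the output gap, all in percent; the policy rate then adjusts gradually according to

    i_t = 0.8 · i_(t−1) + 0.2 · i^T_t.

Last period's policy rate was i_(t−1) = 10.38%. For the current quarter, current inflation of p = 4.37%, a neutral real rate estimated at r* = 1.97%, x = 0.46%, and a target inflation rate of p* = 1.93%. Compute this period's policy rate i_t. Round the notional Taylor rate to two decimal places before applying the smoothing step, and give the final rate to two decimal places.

i^T_t = 1.97 + 4.37 + 0.5 × (4.37 − 1.93) + 1 × 0.46
   = 1.97 + 4.37 + 1.22 + 0.46 = 8.02
i_t = 0.8 × 10.38 + 0.2 × 8.02 = 8.304 + 1.604 = 9.91

9.91%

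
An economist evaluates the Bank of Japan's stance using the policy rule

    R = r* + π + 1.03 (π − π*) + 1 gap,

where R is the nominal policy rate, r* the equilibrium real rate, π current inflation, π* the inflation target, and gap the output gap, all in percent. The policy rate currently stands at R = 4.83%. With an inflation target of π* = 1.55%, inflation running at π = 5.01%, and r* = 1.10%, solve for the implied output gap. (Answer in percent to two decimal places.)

-4.84%

1 gap = 4.83 − 1.10 − 5.01 − 1.03 × (5.01 − 1.55) = -4.8438
gap = -4.8438 / 1 = -4.84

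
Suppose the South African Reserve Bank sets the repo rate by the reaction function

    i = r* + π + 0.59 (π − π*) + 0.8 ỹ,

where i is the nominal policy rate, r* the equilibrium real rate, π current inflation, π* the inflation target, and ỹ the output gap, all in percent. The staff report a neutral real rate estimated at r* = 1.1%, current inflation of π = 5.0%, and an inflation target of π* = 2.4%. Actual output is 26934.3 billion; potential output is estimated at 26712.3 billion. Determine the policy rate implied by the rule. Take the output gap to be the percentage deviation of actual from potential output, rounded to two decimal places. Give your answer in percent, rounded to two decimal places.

8.30%

Output gap = 100 × (26934.3 − 26712.3) / 26712.3 = 0.83%.
i = 1.10 + 5.00 + 0.59 × (5.00 − 2.40) + 0.8 × 0.83
   = 1.10 + 5 + 1.534 + 0.664 = 8.30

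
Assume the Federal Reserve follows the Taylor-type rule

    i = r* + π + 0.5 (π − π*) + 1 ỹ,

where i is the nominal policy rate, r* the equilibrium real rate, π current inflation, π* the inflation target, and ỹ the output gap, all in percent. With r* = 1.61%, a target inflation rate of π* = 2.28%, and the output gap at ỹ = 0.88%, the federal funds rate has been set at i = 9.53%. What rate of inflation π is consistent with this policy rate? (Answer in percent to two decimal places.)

5.45%

Collecting π: i = r* + (1 + 0.5) π − 0.5 π* + 1 ỹ
1.5 π = 9.53 − 1.61 + 0.5 × 2.28 − 1 × 0.88 = 8.18
π = 8.18 / 1.5 = 5.45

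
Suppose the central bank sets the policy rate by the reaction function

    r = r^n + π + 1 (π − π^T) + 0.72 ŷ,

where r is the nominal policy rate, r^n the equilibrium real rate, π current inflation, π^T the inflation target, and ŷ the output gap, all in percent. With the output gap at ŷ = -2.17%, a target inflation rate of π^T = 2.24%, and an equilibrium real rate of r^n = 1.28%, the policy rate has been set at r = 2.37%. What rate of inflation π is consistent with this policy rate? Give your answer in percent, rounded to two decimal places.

2.45%

Collecting π: r = r^n + (1 + 1) π − 1 π^T + 0.72 ŷ
2 π = 2.37 − 1.28 + 1 × 2.24 − 0.72 × (-2.17) = 4.8924
π = 4.8924 / 2 = 2.45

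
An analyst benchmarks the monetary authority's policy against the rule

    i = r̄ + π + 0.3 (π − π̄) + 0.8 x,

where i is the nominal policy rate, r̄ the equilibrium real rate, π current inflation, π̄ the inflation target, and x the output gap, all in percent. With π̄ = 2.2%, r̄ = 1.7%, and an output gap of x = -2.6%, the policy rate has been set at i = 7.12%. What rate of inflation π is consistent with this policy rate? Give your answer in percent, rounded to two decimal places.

6.28%

Collecting π: i = r̄ + (1 + 0.3) π − 0.3 π̄ + 0.8 x
1.3 π = 7.12 − 1.7 + 0.3 × 2.2 − 0.8 × (-2.6) = 8.16
π = 8.16 / 1.3 = 6.28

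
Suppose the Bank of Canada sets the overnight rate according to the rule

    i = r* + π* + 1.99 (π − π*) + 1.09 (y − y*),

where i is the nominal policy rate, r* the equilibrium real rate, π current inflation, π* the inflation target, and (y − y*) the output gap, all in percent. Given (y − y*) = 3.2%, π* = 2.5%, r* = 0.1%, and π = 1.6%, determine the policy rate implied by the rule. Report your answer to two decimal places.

i = 0.1 + 2.5 + 1.99 × (1.6 − 2.5) + 1.09 × 3.2
   = 0.1 + 2.5 − 1.791 + 3.488 = 4.30

4.30%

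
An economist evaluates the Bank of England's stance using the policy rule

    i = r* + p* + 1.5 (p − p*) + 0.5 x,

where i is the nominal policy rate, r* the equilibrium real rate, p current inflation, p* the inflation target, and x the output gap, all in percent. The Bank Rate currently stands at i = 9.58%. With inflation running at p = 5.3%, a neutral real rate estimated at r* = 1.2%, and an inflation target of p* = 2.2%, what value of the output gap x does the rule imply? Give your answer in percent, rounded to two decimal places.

0.5 x = 9.58 − 1.2 − 2.2 − 1.5 × (5.3 − 2.2) = 1.53
x = 1.53 / 0.5 = 3.06

3.06%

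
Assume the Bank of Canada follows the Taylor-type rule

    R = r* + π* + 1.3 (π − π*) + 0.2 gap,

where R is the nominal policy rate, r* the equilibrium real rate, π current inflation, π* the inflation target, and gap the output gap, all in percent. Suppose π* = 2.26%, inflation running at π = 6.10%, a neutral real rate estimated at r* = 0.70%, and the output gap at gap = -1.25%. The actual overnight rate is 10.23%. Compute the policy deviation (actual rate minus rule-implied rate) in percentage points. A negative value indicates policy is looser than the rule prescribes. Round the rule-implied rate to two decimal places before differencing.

2.53 pp

R = 0.70 + 2.26 + 1.3 × (6.10 − 2.26) + 0.2 × (-1.25)
   = 0.70 + 2.26 + 4.992 − 0.25 = 7.70
Deviation = 10.23 − 7.70 = 2.53 pp.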